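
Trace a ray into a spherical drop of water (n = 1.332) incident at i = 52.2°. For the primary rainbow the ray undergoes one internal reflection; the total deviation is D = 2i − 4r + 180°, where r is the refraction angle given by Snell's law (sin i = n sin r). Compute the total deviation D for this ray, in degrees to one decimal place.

sin r = sin 52.2° / 1.332 = 0.7902/1.332 = 0.5932; r = 36.39°.
D = 2·52.2° − 4·36.39° + 180° = 104.40° − 145.54° + 180° = 138.86°.

138.9°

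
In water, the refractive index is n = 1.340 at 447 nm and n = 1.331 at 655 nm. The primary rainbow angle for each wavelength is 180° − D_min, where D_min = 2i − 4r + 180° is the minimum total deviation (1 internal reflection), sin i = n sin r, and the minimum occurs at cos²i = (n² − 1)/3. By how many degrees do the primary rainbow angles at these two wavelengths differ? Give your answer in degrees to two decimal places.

1.30°

At 447 nm (n = 1.340): cos²i = 0.26520 → i = 59.004°, r = 39.770°, D_min = 138.929°, rainbow angle = 41.071°.
At 655 nm (n = 1.331): cos²i = 0.25719 → i = 59.527°, r = 40.356°, D_min = 137.630°, rainbow angle = 42.370°.
Angular width = |41.071° − 42.370°| = 1.299°.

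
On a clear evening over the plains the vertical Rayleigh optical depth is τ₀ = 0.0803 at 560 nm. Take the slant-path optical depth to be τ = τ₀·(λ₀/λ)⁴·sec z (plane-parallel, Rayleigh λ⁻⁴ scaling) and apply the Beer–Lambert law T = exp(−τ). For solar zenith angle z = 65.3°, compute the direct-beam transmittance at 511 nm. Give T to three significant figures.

0.758

sec 65.3° = 2.3931.
τ = 0.0803 × (560/511)⁴ × 2.3931 = 0.0803 × 1.4423 × 2.3931 = 0.2772.
T = exp(−0.2772) = 0.7579.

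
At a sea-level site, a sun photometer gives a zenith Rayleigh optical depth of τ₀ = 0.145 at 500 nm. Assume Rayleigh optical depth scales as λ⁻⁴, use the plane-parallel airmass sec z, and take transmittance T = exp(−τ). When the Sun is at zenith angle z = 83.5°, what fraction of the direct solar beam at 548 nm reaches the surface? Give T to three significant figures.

sec 83.5° = 8.8337.
τ = 0.145 × (500/548)⁴ × 8.8337 = 0.145 × 0.6930 × 8.8337 = 0.8877.
T = exp(−0.8877) = 0.4116.

0.412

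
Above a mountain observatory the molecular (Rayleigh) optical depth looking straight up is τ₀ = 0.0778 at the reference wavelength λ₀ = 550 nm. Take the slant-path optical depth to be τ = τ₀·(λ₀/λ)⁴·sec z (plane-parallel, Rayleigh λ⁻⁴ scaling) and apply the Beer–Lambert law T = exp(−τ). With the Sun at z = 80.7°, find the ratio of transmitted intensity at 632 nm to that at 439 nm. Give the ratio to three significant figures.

Airmass: sec 80.7° = 6.1880.
τ(632 nm) = 0.0778 × (550/632)⁴ × 6.1880 = 0.0778 × 0.5736 × 6.1880 = 0.2761.
τ(439 nm) = 0.0778 × (550/439)⁴ × 6.1880 = 0.0778 × 2.4637 × 6.1880 = 1.1861.
T(632)/T(439) = exp(τ_B − τ_A) = exp(0.9100) = 2.4842.

2.48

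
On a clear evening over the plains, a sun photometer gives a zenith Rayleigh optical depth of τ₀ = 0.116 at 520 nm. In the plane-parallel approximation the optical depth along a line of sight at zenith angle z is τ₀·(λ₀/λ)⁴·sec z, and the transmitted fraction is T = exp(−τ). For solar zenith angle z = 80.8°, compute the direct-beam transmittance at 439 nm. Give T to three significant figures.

0.240

sec 80.8° = 6.2546.
τ = 0.116 × (520/439)⁴ × 6.2546 = 0.116 × 1.9686 × 6.2546 = 1.4283.
T = exp(−1.4283) = 0.2397.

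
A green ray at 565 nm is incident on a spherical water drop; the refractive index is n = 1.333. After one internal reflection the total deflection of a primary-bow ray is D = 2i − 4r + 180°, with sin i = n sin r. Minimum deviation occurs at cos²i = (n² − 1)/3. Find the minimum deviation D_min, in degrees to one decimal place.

137.9°

cos²i = (1.77689 − 1)/3 = 0.25896; i = arccos(0.50888) = 59.410°.
sin r = sin 59.410°/1.333 = 0.64579; r = 40.225°.
D_min = 2·59.410° − 4·40.225° + 180° = 137.922°.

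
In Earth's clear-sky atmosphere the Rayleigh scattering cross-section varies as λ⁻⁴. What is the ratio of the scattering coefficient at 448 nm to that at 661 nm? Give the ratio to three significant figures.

Rayleigh scattering ∝ λ⁻⁴, so the ratio of coefficients is the inverse fourth power of the wavelength ratio.
σ(448)/σ(661) = (661/448)⁴ = (1.4754)⁴ = 4.739.

4.74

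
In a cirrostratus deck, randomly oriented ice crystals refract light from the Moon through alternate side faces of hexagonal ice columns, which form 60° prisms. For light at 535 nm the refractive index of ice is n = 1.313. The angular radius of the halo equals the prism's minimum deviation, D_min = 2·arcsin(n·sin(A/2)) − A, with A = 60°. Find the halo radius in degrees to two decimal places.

n·sin(A/2) = 1.313 × sin 30° = 1.313 × 0.5000 = 0.6565.
D_min = 2·arcsin(0.6565) − 60° = 2 × 41.033° − 60° = 22.067°.

22.07°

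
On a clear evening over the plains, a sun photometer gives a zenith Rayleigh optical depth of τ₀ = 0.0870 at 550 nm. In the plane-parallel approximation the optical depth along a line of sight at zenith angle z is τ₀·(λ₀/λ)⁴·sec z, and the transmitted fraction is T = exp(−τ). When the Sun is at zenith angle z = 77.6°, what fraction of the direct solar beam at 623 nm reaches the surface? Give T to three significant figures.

sec 77.6° = 4.6569.
τ = 0.0870 × (550/623)⁴ × 4.6569 = 0.0870 × 0.6074 × 4.6569 = 0.2461.
T = exp(−0.2461) = 0.7818.

0.782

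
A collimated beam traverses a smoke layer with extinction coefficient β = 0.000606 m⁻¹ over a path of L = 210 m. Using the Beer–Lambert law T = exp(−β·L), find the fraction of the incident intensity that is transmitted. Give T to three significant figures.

τ = β·L = 0.000606 × 210 = 0.1273.
T = exp(−0.1273) = 0.8805.

0.881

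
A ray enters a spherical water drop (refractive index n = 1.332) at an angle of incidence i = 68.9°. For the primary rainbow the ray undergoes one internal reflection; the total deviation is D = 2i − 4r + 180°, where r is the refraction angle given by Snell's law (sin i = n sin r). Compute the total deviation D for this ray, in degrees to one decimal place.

140.0°

sin r = sin 68.9° / 1.332 = 0.9330/1.332 = 0.7004; r = 44.46°.
D = 2·68.9° − 4·44.46° + 180° = 137.80° − 177.84° + 180° = 139.96°.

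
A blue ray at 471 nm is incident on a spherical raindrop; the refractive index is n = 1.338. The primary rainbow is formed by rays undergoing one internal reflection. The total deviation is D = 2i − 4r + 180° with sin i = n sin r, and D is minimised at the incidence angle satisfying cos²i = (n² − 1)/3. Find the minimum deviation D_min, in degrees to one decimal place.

138.6°

cos²i = (1.79024 − 1)/3 = 0.26341; i = arccos(0.51324) = 59.120°.
sin r = sin 59.120°/1.338 = 0.64144; r = 39.899°.
D_min = 2·59.120° − 4·39.899° + 180° = 138.643°.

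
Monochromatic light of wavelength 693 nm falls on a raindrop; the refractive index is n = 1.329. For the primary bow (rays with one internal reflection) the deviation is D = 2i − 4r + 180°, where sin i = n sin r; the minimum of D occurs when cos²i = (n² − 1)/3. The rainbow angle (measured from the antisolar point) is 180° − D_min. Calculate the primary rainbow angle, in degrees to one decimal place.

cos²i = (1.76624 − 1)/3 = 0.25541; i = arccos(0.50538) = 59.643°.
sin r = sin 59.643°/1.329 = 0.64928; r = 40.487°.
D_min = 2·59.643° − 4·40.487° + 180° = 137.337°.
Rainbow angle = 180° − D_min = 42.663°.

42.7°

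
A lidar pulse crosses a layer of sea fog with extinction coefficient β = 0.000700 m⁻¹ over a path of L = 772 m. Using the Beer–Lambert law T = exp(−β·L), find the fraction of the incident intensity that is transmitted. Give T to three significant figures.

τ = β·L = 0.000700 × 772 = 0.5404.
T = exp(−0.5404) = 0.5825.

0.583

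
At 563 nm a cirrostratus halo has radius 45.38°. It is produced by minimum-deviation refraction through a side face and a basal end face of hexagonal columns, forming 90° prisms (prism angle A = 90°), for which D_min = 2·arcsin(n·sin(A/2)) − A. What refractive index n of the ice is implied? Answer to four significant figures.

1.308

Rearranging: n = sin((D_min + A)/2) / sin(A/2).
(D_min + A)/2 = (45.38° + 90°)/2 = 67.690°.
n = sin 67.690° / sin 45° = 0.9251 / 0.7071 = 1.3084.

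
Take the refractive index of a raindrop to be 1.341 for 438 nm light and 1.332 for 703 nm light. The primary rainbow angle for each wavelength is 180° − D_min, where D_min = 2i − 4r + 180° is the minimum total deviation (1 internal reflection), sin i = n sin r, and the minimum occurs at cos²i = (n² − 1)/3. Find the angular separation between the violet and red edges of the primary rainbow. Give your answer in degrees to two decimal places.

At 438 nm (n = 1.341): cos²i = 0.26609 → i = 58.946°, r = 39.705°, D_min = 139.071°, rainbow angle = 40.929°.
At 703 nm (n = 1.332): cos²i = 0.25807 → i = 59.469°, r = 40.290°, D_min = 137.776°, rainbow angle = 42.224°.
Angular width = |40.929° − 42.224°| = 1.295°.

1.29°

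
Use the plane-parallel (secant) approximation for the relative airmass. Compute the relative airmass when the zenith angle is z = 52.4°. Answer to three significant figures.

1.64

X = sec z = 1/cos 52.4° = 1/0.6101 = 1.6390.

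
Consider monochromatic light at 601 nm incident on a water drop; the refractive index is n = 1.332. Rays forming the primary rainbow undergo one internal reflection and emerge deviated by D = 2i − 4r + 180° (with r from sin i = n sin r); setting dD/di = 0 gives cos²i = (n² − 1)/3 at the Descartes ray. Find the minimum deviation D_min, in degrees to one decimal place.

137.8°

cos²i = (1.77422 − 1)/3 = 0.25807; i = arccos(0.50801) = 59.469°.
sin r = sin 59.469°/1.332 = 0.64666; r = 40.290°.
D_min = 2·59.469° − 4·40.290° + 180° = 137.776°.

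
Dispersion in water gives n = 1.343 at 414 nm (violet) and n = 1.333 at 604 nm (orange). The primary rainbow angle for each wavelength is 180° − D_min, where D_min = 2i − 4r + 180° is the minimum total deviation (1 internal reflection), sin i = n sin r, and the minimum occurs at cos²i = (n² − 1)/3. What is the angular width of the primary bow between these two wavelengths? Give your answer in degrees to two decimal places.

At 414 nm (n = 1.343): cos²i = 0.26788 → i = 58.830°, r = 39.577°, D_min = 139.354°, rainbow angle = 40.646°.
At 604 nm (n = 1.333): cos²i = 0.25896 → i = 59.410°, r = 40.225°, D_min = 137.922°, rainbow angle = 42.078°.
Angular width = |40.646° − 42.078°| = 1.432°.

1.43°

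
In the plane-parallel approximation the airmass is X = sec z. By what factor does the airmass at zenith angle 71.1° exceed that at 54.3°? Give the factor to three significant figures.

X(71.1°)/X(54.3°) = sec 71.1° / sec 54.3° = cos 54.3° / cos 71.1° = 0.5835/0.3239 = 1.8015.

1.80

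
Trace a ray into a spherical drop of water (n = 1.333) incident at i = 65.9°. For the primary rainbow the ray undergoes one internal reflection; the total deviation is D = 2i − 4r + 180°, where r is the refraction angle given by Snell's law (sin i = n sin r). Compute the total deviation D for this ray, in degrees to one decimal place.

sin r = sin 65.9° / 1.333 = 0.9128/1.333 = 0.6848; r = 43.22°.
D = 2·65.9° − 4·43.22° + 180° = 131.80° − 172.88° + 180° = 138.92°.

138.9°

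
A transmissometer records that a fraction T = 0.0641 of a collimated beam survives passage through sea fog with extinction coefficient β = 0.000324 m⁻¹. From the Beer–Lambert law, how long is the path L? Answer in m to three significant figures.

Beer–Lambert: T = exp(−βL) ⇒ L = −ln(T)/β = −ln(0.0641)/0.000324 = 2.7473/0.000324 = 8479 m.

8480 m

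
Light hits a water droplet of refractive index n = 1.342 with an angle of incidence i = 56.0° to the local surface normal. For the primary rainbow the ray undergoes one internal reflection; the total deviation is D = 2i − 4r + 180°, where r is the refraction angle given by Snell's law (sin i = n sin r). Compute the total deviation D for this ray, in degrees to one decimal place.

139.4°

sin r = sin 56.0° / 1.342 = 0.8290/1.342 = 0.6178; r = 38.15°.
D = 2·56.0° − 4·38.15° + 180° = 112.00° − 152.61° + 180° = 139.39°.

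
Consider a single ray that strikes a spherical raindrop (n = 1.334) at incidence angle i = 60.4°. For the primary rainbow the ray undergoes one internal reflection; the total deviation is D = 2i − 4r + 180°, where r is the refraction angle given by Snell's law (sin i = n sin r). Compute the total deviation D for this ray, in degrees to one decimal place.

sin r = sin 60.4° / 1.334 = 0.8695/1.334 = 0.6518; r = 40.68°.
D = 2·60.4° − 4·40.68° + 180° = 120.80° − 162.71° + 180° = 138.09°.

138.1°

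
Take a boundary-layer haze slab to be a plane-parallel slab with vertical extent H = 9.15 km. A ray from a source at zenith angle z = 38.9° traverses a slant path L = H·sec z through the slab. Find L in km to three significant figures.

sec z = 1/cos 38.9° = 1.2849.
L = 9.15 × 1.2849 = 11.757 km.

11.8 km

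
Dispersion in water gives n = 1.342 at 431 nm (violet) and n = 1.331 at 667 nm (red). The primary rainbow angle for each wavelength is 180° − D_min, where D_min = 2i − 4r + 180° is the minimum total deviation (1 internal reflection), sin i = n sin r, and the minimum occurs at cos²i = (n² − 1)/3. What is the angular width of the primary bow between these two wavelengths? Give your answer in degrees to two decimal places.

At 431 nm (n = 1.342): cos²i = 0.26699 → i = 58.888°, r = 39.641°, D_min = 139.213°, rainbow angle = 40.787°.
At 667 nm (n = 1.331): cos²i = 0.25719 → i = 59.527°, r = 40.356°, D_min = 137.630°, rainbow angle = 42.370°.
Angular width = |40.787° − 42.370°| = 1.583°.

1.58°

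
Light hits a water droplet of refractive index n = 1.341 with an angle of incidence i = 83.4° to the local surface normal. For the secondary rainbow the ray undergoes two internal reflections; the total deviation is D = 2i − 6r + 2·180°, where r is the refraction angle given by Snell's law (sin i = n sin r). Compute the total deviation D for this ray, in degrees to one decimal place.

240.0°

sin r = sin 83.4° / 1.341 = 0.9934/1.341 = 0.7408; r = 47.80°.
D = 2·83.4° − 6·47.80° + 2·180° = 166.80° − 286.78° + 360° = 240.02°.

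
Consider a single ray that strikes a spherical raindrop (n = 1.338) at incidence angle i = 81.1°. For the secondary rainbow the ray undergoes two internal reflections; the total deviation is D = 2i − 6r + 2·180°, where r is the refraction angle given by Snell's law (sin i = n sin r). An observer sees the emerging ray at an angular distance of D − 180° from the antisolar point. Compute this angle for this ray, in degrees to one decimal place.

56.6°

sin r = sin 81.1° / 1.338 = 0.9880/1.338 = 0.7384; r = 47.59°.
D = 2·81.1° − 6·47.59° + 2·180° = 162.20° − 285.56° + 360° = 236.64°.
Angle from antisolar point = D − 180° = 56.64°.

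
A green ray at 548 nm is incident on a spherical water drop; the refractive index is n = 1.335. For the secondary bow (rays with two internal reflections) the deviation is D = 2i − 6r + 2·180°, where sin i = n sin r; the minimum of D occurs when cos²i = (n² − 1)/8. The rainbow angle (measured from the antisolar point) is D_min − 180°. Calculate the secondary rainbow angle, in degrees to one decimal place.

cos²i = (1.78222 − 1)/8 = 0.09778; i = arccos(0.31269) = 71.778°.
sin r = sin 71.778°/1.335 = 0.71150; r = 45.357°.
D_min = 2·71.778° − 6·45.357° + 360° = 231.414°.
Rainbow angle = D_min − 180° = 51.414°.

51.4°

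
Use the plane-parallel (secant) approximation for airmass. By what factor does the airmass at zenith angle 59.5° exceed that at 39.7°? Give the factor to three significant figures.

X(59.5°)/X(39.7°) = sec 59.5° / sec 39.7° = cos 39.7° / cos 59.5° = 0.7694/0.5075 = 1.5159.

1.52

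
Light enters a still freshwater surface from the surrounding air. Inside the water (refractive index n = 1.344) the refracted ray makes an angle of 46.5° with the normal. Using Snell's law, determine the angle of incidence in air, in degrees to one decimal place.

77.1°

Snell: sin θ_i = n · sin θ_r = 1.344 × sin 46.5° = 1.344 × 0.7254 = 0.9749.
θ_i = arcsin(0.9749) = 77.14°.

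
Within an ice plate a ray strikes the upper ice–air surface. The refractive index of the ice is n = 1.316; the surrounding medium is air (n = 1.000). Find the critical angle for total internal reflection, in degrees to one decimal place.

sin θ_c = n_air / n = 1.000 / 1.316 = 0.7599.
θ_c = arcsin(0.7599) = 49.45°.

49.5°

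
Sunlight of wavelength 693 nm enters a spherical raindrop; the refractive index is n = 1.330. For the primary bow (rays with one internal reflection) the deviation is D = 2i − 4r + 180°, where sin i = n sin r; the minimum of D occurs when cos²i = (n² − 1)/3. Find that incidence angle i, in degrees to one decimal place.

cos²i = (1.330² − 1)/3 = (1.76890 − 1)/3 = 0.25630.
cos i = 0.50626, so i = 59.585°.

59.6°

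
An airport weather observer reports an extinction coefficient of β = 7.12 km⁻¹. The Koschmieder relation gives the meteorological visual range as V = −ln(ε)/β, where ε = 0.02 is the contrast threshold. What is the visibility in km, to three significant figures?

0.549 km

V = −ln(0.02) / 7.12 = 3.912 / 7.12 = 0.5494 km.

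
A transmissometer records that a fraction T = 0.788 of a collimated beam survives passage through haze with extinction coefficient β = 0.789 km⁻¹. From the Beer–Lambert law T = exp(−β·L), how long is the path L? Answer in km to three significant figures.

Beer–Lambert: T = exp(−βL) ⇒ L = −ln(T)/β = −ln(0.788)/0.789 = 0.2383/0.789 = 0.302 km.

0.302 km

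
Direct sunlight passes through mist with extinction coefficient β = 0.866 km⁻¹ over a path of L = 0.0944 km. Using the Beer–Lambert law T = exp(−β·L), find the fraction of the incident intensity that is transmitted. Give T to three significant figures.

0.922

τ = β·L = 0.866 × 0.0944 = 0.0818.
T = exp(−0.0818) = 0.9215.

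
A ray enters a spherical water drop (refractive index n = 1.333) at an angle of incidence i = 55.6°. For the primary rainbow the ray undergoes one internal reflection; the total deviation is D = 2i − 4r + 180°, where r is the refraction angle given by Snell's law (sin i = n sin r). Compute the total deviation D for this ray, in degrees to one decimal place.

138.2°

sin r = sin 55.6° / 1.333 = 0.8251/1.333 = 0.6190; r = 38.24°.
D = 2·55.6° − 4·38.24° + 180° = 111.20° − 152.97° + 180° = 138.23°.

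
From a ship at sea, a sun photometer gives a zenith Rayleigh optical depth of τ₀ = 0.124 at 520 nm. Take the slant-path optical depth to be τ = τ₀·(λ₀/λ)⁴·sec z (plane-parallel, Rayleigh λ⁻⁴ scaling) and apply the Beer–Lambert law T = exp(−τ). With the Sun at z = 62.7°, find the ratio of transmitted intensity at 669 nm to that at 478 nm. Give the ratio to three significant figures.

Airmass: sec 62.7° = 2.1803.
τ(669 nm) = 0.124 × (520/669)⁴ × 2.1803 = 0.124 × 0.3650 × 2.1803 = 0.0987.
τ(478 nm) = 0.124 × (520/478)⁴ × 2.1803 = 0.124 × 1.4006 × 2.1803 = 0.3787.
T(669)/T(478) = exp(τ_B − τ_A) = exp(0.2800) = 1.3231.

1.32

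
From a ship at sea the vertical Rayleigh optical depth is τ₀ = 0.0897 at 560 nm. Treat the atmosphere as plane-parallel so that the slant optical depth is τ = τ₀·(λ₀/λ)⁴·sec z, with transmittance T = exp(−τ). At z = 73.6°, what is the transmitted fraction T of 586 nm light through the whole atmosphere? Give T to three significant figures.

0.767

sec 73.6° = 3.5418.
τ = 0.0897 × (560/586)⁴ × 3.5418 = 0.0897 × 0.8340 × 3.5418 = 0.2650.
T = exp(−0.2650) = 0.7672.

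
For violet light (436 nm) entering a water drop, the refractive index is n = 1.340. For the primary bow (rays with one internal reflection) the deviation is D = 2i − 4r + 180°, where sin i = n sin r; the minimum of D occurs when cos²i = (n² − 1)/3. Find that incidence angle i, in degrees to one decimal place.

59.0°

cos²i = (1.340² − 1)/3 = (1.79560 − 1)/3 = 0.26520.
cos i = 0.51498, so i = 59.004°.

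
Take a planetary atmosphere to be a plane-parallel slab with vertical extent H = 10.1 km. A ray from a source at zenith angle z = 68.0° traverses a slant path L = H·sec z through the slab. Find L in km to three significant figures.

27.0 km

sec z = 1/cos 68.0° = 2.6695.
L = 10.1 × 2.6695 = 26.962 km.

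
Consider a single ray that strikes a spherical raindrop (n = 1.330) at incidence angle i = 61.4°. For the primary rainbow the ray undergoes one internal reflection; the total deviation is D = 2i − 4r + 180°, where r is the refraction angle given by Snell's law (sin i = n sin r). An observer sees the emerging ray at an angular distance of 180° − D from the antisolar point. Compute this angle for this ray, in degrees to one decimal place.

42.4°

sin r = sin 61.4° / 1.330 = 0.8780/1.330 = 0.6601; r = 41.31°.
D = 2·61.4° − 4·41.31° + 180° = 122.80° − 165.24° + 180° = 137.56°.
Angle from antisolar point = 180° − D = 42.44°.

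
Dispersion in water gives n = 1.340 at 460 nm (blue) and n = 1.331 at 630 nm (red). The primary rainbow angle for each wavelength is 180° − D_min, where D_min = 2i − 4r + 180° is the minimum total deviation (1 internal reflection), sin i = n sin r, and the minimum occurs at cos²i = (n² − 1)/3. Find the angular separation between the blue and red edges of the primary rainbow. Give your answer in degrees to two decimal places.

1.30°

At 460 nm (n = 1.340): cos²i = 0.26520 → i = 59.004°, r = 39.770°, D_min = 138.929°, rainbow angle = 41.071°.
At 630 nm (n = 1.331): cos²i = 0.25719 → i = 59.527°, r = 40.356°, D_min = 137.630°, rainbow angle = 42.370°.
Angular width = |41.071° − 42.370°| = 1.299°.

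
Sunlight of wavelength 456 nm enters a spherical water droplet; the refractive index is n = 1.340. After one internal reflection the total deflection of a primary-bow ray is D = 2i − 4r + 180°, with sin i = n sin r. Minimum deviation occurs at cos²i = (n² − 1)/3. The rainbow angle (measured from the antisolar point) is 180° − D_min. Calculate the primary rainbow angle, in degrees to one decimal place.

cos²i = (1.79560 − 1)/3 = 0.26520; i = arccos(0.51498) = 59.004°.
sin r = sin 59.004°/1.340 = 0.63971; r = 39.770°.
D_min = 2·59.004° − 4·39.770° + 180° = 138.929°.
Rainbow angle = 180° − D_min = 41.071°.

41.1°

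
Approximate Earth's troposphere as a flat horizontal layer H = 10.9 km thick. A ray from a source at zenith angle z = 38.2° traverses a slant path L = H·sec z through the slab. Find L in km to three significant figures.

13.9 km

sec z = 1/cos 38.2° = 1.2725.
L = 10.9 × 1.2725 = 13.870 km.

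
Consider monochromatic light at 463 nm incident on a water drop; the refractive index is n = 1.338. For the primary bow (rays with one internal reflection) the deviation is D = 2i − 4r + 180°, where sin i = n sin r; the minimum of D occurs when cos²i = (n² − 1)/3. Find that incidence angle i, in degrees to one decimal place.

59.1°

cos²i = (1.338² − 1)/3 = (1.79024 − 1)/3 = 0.26341.
cos i = 0.51324, so i = 59.120°.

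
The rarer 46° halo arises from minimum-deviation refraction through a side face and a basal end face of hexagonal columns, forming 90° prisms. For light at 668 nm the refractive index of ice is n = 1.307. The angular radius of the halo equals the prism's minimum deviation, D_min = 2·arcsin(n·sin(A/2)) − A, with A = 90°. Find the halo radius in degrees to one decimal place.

n·sin(A/2) = 1.307 × sin 45° = 1.307 × 0.7071 = 0.9242.
D_min = 2·arcsin(0.9242) − 90° = 2 × 67.546° − 90° = 45.093°.

45.1°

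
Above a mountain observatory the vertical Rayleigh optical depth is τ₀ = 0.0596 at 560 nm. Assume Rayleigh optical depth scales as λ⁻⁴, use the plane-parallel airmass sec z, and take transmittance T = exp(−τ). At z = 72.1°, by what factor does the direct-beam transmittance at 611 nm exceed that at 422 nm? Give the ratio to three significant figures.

Airmass: sec 72.1° = 3.2535.
τ(611 nm) = 0.0596 × (560/611)⁴ × 3.2535 = 0.0596 × 0.7056 × 3.2535 = 0.1368.
τ(422 nm) = 0.0596 × (560/422)⁴ × 3.2535 = 0.0596 × 3.1010 × 3.2535 = 0.6013.
T(611)/T(422) = exp(τ_B − τ_A) = exp(0.4645) = 1.5912.

1.59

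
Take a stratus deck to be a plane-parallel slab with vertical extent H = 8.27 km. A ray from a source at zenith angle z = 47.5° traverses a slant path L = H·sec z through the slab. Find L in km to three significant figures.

12.2 km

sec z = 1/cos 47.5° = 1.4802.
L = 8.27 × 1.4802 = 12.241 km.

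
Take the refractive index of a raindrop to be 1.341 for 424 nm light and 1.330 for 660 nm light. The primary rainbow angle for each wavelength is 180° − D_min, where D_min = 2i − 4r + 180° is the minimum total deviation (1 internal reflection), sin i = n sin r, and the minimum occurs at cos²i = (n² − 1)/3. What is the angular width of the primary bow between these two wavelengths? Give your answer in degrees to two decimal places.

1.59°

At 424 nm (n = 1.341): cos²i = 0.26609 → i = 58.946°, r = 39.705°, D_min = 139.071°, rainbow angle = 40.929°.
At 660 nm (n = 1.330): cos²i = 0.25630 → i = 59.585°, r = 40.422°, D_min = 137.484°, rainbow angle = 42.516°.
Angular width = |40.929° − 42.516°| = 1.588°.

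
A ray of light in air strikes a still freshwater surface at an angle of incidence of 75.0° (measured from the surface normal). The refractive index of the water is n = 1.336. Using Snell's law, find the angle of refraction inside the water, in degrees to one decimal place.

Snell: sin θ_r = sin θ_i / n = sin 75.0° / 1.336 = 0.9659 / 1.336 = 0.7230.
θ_r = arcsin(0.7230) = 46.30°.

46.3°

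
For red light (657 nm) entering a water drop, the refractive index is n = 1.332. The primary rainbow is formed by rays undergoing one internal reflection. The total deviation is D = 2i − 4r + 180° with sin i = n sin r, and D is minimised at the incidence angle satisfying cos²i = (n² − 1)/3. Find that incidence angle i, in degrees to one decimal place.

cos²i = (1.332² − 1)/3 = (1.77422 − 1)/3 = 0.25807.
cos i = 0.50801, so i = 59.469°.

59.5°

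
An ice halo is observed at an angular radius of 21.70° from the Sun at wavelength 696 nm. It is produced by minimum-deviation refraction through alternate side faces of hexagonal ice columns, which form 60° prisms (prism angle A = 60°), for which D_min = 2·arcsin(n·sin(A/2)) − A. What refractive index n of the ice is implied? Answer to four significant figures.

1.308

Rearranging: n = sin((D_min + A)/2) / sin(A/2).
(D_min + A)/2 = (21.70° + 60°)/2 = 40.850°.
n = sin 40.850° / sin 30° = 0.6541 / 0.5000 = 1.3082.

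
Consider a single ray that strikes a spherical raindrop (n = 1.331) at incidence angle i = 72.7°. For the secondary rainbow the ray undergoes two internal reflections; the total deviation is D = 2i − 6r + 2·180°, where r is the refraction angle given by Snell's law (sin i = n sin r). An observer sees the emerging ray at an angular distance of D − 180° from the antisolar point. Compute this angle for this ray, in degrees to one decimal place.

sin r = sin 72.7° / 1.331 = 0.9548/1.331 = 0.7173; r = 45.83°.
D = 2·72.7° − 6·45.83° + 2·180° = 145.40° − 275.00° + 360° = 230.40°.
Angle from antisolar point = D − 180° = 50.40°.

50.4°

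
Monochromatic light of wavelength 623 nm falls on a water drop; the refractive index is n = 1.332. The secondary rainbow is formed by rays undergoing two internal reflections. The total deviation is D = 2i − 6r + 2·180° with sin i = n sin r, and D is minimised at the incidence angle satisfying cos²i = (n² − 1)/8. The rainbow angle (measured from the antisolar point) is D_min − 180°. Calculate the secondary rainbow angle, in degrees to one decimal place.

cos²i = (1.77422 − 1)/8 = 0.09678; i = arccos(0.31109) = 71.875°.
sin r = sin 71.875°/1.332 = 0.71350; r = 45.520°.
D_min = 2·71.875° − 6·45.520° + 360° = 230.628°.
Rainbow angle = D_min − 180° = 50.628°.

50.6°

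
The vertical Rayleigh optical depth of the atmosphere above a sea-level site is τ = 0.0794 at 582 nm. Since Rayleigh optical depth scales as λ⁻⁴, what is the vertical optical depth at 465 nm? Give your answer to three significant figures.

τ(465 nm) = τ(582 nm) × (582/465)⁴ = 0.0794 × (1.2516)⁴ = 0.0794 × 2.4540 = 0.1949.

0.195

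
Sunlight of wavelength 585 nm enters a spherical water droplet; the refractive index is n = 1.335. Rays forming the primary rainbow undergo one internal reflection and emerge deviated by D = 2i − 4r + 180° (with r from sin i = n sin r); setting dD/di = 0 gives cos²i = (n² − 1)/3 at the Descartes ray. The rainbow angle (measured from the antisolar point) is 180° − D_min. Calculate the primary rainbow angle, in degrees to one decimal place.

41.8°

cos²i = (1.78222 − 1)/3 = 0.26074; i = arccos(0.51063) = 59.294°.
sin r = sin 59.294°/1.335 = 0.64405; r = 40.094°.
D_min = 2·59.294° − 4·40.094° + 180° = 138.212°.
Rainbow angle = 180° − D_min = 41.788°.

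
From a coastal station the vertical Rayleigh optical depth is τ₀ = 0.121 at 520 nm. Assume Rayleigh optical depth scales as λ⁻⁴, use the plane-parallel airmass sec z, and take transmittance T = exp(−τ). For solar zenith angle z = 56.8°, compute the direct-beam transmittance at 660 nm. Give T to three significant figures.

sec 56.8° = 1.8263.
τ = 0.121 × (520/660)⁴ × 1.8263 = 0.121 × 0.3853 × 1.8263 = 0.0852.
T = exp(−0.0852) = 0.9184.

0.918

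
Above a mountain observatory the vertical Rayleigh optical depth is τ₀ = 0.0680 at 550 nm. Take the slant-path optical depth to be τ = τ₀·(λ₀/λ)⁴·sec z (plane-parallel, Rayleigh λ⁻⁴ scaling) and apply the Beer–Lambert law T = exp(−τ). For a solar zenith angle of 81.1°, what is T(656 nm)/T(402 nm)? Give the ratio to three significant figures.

3.75

Airmass: sec 81.1° = 6.4637.
τ(656 nm) = 0.0680 × (550/656)⁴ × 6.4637 = 0.0680 × 0.4941 × 6.4637 = 0.2172.
τ(402 nm) = 0.0680 × (550/402)⁴ × 6.4637 = 0.0680 × 3.5039 × 6.4637 = 1.5401.
T(656)/T(402) = exp(τ_B − τ_A) = exp(1.3229) = 3.7542.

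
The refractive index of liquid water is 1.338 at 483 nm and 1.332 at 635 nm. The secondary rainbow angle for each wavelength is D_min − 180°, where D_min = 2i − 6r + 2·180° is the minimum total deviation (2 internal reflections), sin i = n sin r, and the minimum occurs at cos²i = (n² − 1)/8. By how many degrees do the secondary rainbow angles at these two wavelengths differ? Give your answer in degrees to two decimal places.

At 483 nm (n = 1.338): cos²i = 0.09878 → i = 71.682°, r = 45.195°, D_min = 232.193°, rainbow angle = 52.193°.
At 635 nm (n = 1.332): cos²i = 0.09678 → i = 71.875°, r = 45.520°, D_min = 230.628°, rainbow angle = 50.628°.
Angular width = |52.193° − 50.628°| = 1.564°.

1.56°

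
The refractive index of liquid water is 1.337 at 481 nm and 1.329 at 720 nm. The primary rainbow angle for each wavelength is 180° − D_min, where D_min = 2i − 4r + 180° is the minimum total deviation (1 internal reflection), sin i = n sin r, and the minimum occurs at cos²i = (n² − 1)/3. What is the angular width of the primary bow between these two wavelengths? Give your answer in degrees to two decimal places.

1.16°

At 481 nm (n = 1.337): cos²i = 0.26252 → i = 59.178°, r = 39.964°, D_min = 138.500°, rainbow angle = 41.500°.
At 720 nm (n = 1.329): cos²i = 0.25541 → i = 59.643°, r = 40.487°, D_min = 137.337°, rainbow angle = 42.663°.
Angular width = |41.500° − 42.663°| = 1.163°.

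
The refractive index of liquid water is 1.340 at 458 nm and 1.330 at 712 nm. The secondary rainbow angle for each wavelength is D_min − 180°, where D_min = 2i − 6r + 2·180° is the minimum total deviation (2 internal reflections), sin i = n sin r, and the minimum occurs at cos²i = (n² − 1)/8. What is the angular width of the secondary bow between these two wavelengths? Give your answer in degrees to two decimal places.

At 458 nm (n = 1.340): cos²i = 0.09945 → i = 71.618°, r = 45.088°, D_min = 232.709°, rainbow angle = 52.709°.
At 712 nm (n = 1.330): cos²i = 0.09611 → i = 71.940°, r = 45.630°, D_min = 230.101°, rainbow angle = 50.101°.
Angular width = |52.709° − 50.101°| = 2.608°.

2.61°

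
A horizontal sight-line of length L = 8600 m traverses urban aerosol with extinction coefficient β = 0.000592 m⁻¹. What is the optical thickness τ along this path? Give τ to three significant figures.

τ = β·L = 0.000592 × 8600 = 5.0912.

5.09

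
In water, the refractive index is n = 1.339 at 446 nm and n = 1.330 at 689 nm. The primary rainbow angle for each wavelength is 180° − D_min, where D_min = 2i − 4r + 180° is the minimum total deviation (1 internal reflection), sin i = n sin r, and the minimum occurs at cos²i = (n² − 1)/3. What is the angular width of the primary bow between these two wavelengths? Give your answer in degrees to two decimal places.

At 446 nm (n = 1.339): cos²i = 0.26431 → i = 59.062°, r = 39.834°, D_min = 138.786°, rainbow angle = 41.214°.
At 689 nm (n = 1.330): cos²i = 0.25630 → i = 59.585°, r = 40.422°, D_min = 137.484°, rainbow angle = 42.516°.
Angular width = |41.214° − 42.516°| = 1.303°.

1.30°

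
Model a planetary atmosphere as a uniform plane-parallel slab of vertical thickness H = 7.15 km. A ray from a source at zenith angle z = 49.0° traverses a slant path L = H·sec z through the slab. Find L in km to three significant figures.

sec z = 1/cos 49.0° = 1.5243.
L = 7.15 × 1.5243 = 10.898 km.

10.9 km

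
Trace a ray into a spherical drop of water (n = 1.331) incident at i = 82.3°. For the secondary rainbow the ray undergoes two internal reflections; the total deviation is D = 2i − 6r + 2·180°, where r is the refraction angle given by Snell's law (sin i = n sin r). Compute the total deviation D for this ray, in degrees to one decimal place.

235.9°

sin r = sin 82.3° / 1.331 = 0.9910/1.331 = 0.7445; r = 48.12°.
D = 2·82.3° − 6·48.12° + 2·180° = 164.60° − 288.72° + 360° = 235.88°.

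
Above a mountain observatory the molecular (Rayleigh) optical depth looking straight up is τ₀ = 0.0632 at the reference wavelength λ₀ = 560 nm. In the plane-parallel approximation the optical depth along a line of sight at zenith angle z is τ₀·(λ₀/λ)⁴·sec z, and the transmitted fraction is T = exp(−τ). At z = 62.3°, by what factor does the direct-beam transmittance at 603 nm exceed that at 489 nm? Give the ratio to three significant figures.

1.14

Airmass: sec 62.3° = 2.1513.
τ(603 nm) = 0.0632 × (560/603)⁴ × 2.1513 = 0.0632 × 0.7438 × 2.1513 = 0.1011.
τ(489 nm) = 0.0632 × (560/489)⁴ × 2.1513 = 0.0632 × 1.7200 × 2.1513 = 0.2338.
T(603)/T(489) = exp(τ_B − τ_A) = exp(0.1327) = 1.1419.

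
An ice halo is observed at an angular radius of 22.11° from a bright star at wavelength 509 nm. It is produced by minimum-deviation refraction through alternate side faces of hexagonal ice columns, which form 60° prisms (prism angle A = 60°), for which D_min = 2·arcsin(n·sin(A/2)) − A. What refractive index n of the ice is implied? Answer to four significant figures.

1.314

Rearranging: n = sin((D_min + A)/2) / sin(A/2).
(D_min + A)/2 = (22.11° + 60°)/2 = 41.055°.
n = sin 41.055° / sin 30° = 0.6568 / 0.5000 = 1.3136.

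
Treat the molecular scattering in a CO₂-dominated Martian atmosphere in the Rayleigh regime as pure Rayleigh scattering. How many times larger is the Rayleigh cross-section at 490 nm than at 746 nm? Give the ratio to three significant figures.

Rayleigh scattering ∝ λ⁻⁴, so the ratio of coefficients is the inverse fourth power of the wavelength ratio.
σ(490)/σ(746) = (746/490)⁴ = (1.5224)⁴ = 5.372.

5.37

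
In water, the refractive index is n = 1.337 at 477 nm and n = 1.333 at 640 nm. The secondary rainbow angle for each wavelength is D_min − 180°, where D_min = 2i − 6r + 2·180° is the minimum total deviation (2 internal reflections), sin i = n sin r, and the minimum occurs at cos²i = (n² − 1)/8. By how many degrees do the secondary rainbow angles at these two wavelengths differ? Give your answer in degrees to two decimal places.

1.04°

At 477 nm (n = 1.337): cos²i = 0.09845 → i = 71.714°, r = 45.249°, D_min = 231.934°, rainbow angle = 51.934°.
At 640 nm (n = 1.333): cos²i = 0.09711 → i = 71.843°, r = 45.466°, D_min = 230.891°, rainbow angle = 50.891°.
Angular width = |51.934° − 50.891°| = 1.043°.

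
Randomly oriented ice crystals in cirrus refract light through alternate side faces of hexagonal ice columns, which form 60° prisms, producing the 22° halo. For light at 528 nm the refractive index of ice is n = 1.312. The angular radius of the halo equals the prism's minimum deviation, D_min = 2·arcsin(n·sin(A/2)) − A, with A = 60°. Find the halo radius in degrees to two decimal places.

21.99°

n·sin(A/2) = 1.312 × sin 30° = 1.312 × 0.5000 = 0.6560.
D_min = 2·arcsin(0.6560) − 60° = 2 × 40.996° − 60° = 21.991°.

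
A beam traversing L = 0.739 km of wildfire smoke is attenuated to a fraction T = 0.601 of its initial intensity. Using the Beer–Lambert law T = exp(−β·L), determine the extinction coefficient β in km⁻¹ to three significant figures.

Beer–Lambert: T = exp(−βL) ⇒ β = −ln(T)/L = −ln(0.601)/0.739 = 0.5092/0.739 = 0.689 km⁻¹.

0.689 km⁻¹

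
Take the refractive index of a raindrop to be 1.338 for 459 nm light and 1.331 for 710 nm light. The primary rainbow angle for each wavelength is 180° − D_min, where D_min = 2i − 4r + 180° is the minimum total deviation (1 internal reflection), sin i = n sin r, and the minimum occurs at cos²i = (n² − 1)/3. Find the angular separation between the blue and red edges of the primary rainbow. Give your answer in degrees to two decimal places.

At 459 nm (n = 1.338): cos²i = 0.26341 → i = 59.120°, r = 39.899°, D_min = 138.643°, rainbow angle = 41.357°.
At 710 nm (n = 1.331): cos²i = 0.25719 → i = 59.527°, r = 40.356°, D_min = 137.630°, rainbow angle = 42.370°.
Angular width = |41.357° − 42.370°| = 1.013°.

1.01°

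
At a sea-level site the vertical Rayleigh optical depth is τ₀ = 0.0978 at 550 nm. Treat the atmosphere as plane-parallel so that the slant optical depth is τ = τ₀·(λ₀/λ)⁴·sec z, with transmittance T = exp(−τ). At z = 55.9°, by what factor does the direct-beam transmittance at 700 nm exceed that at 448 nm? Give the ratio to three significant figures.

Airmass: sec 55.9° = 1.7837.
τ(700 nm) = 0.0978 × (550/700)⁴ × 1.7837 = 0.0978 × 0.3811 × 1.7837 = 0.0665.
τ(448 nm) = 0.0978 × (550/448)⁴ × 1.7837 = 0.0978 × 2.2716 × 1.7837 = 0.3963.
T(700)/T(448) = exp(τ_B − τ_A) = exp(0.3298) = 1.3907.

1.39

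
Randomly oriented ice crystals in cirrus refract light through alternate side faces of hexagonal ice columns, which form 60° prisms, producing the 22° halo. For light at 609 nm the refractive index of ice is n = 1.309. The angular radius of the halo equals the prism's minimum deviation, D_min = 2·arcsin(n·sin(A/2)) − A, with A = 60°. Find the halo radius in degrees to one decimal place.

21.8°

n·sin(A/2) = 1.309 × sin 30° = 1.309 × 0.5000 = 0.6545.
D_min = 2·arcsin(0.6545) − 60° = 2 × 40.882° − 60° = 21.763°.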